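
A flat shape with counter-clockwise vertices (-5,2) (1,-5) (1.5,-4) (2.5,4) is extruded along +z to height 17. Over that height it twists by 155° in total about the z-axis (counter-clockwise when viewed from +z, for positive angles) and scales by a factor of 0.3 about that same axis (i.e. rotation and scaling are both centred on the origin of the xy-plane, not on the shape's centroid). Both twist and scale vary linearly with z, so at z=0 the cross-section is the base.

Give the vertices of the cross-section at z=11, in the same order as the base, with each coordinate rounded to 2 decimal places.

t = z/height = 11/17 = 0.647059
s = 1 + (scale-1)·z/height = 1 + (0.3-1)·11/17 = 0.547059
θ = twist·z/height = 155°·11/17 = 100.2941° = 1.750463 rad
cos θ = -0.178701, sin θ = 0.983903 (intermediates below are computed at full precision and shown rounded to 5 d.p.)
v1: (-5,2) → rotate → (-1.07430,-5.27692) → ×s → (-0.58771,-2.88679) → (-0.59,-2.89)
v2: (1,-5) → rotate → (4.74082,1.87741) → ×s → (2.59351,1.02705) → (2.59,1.03)
v3: (1.5,-4) → rotate → (3.66756,2.19066) → ×s → (2.00637,1.19842) → (2.01,1.20)
v4: (2.5,4) → rotate → (-4.38237,1.74495) → ×s → (-2.39741,0.95459) → (-2.40,0.95)

Cross-section at z=11: (-0.59,-2.89) (2.59,1.03) (2.01,1.20) (-2.40,0.95)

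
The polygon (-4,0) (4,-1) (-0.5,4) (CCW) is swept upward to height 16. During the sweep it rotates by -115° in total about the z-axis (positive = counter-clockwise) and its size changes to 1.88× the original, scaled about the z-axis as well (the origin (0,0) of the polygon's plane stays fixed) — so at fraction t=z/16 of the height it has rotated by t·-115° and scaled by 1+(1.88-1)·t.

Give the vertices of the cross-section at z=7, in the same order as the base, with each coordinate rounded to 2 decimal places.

Cross-section at z=7: (-3.54,4.26) (2.47,-5.15) (3.82,4.07)

t = z/height = 7/16 = 0.4375
s = 1 + (scale-1)·z/height = 1 + (1.88-1)·7/16 = 1.385000
θ = twist·z/height = -115°·7/16 = -50.3125° = -0.878119 rad
cos θ = 0.638600, sin θ = -0.769539 (intermediates below are computed at full precision and shown rounded to 5 d.p.)
v1: (-4,0) → rotate → (-2.55440,3.07816) → ×s → (-3.53784,4.26325) → (-3.54,4.26)
v2: (4,-1) → rotate → (1.78486,-3.71676) → ×s → (2.47203,-5.14771) → (2.47,-5.15)
v3: (-0.5,4) → rotate → (2.75886,2.93917) → ×s → (3.82102,4.07075) → (3.82,4.07)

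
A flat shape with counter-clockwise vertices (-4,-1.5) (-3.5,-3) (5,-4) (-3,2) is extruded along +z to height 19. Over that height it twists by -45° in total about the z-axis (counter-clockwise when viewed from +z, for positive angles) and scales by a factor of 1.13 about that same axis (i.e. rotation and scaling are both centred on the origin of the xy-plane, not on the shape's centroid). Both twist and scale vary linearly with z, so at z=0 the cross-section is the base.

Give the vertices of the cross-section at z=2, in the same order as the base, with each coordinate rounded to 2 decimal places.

Cross-section at z=2: (-4.17,-1.18) (-3.79,-2.74) (4.72,-4.46) (-2.86,2.27)

t = z/height = 2/19 = 0.105263
s = 1 + (scale-1)·z/height = 1 + (1.13-1)·2/19 = 1.013684
θ = twist·z/height = -45°·2/19 = -4.7368° = -0.082673 rad
cos θ = 0.996584, sin θ = -0.082579 (intermediates below are computed at full precision and shown rounded to 5 d.p.)
v1: (-4,-1.5) → rotate → (-4.11021,-1.16456) → ×s → (-4.16645,-1.18050) → (-4.17,-1.18)
v2: (-3.5,-3) → rotate → (-3.73578,-2.70073) → ×s → (-3.78691,-2.73768) → (-3.79,-2.74)
v3: (5,-4) → rotate → (4.65261,-4.39923) → ×s → (4.71627,-4.45943) → (4.72,-4.46)
v4: (-3,2) → rotate → (-2.82459,2.24091) → ×s → (-2.86325,2.27157) → (-2.86,2.27)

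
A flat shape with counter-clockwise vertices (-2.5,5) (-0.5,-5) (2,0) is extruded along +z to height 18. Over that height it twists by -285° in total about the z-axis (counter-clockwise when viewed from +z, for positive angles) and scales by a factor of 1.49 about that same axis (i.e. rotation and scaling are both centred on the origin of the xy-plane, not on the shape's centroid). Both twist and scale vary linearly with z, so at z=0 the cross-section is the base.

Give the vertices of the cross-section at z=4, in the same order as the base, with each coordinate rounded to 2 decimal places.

Cross-section at z=4: (3.71,4.97) (-5.20,-1.99) (1.00,-1.98)

t = z/height = 4/18 = 0.222222
s = 1 + (scale-1)·z/height = 1 + (1.49-1)·4/18 = 1.108889
θ = twist·z/height = -285°·4/18 = -63.3333° = -1.105375 rad
cos θ = 0.448799, sin θ = -0.893633 (intermediates below are computed at full precision and shown rounded to 5 d.p.)
v1: (-2.5,5) → rotate → (3.34617,4.47808) → ×s → (3.71053,4.96569) → (3.71,4.97)
v2: (-0.5,-5) → rotate → (-4.69256,-1.79718) → ×s → (-5.20353,-1.99287) → (-5.20,-1.99)
v3: (2,0) → rotate → (0.89760,-1.78727) → ×s → (0.99534,-1.98188) → (1.00,-1.98)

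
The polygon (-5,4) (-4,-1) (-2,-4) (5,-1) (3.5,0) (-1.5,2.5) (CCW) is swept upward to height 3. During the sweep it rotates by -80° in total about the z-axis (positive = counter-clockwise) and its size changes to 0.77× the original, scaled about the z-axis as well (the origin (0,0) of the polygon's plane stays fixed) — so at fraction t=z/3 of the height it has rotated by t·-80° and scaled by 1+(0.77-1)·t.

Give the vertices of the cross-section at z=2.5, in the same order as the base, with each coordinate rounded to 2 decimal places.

t = z/height = 2.5/3 = 0.833333
s = 1 + (scale-1)·z/height = 1 + (0.77-1)·2.5/3 = 0.808333
θ = twist·z/height = -80°·2.5/3 = -66.6667° = -1.163553 rad
cos θ = 0.396080, sin θ = -0.918216 (intermediates below are computed at full precision and shown rounded to 5 d.p.)
v1: (-5,4) → rotate → (1.69247,6.17540) → ×s → (1.36808,4.99178) → (1.37,4.99)
v2: (-4,-1) → rotate → (-2.50254,3.27678) → ×s → (-2.02288,2.64873) → (-2.02,2.65)
v3: (-2,-4) → rotate → (-4.46502,0.25211) → ×s → (-3.60923,0.20379) → (-3.61,0.20)
v4: (5,-1) → rotate → (1.06218,-4.98716) → ×s → (0.85860,-4.03129) → (0.86,-4.03)
v5: (3.5,0) → rotate → (1.38628,-3.21376) → ×s → (1.12058,-2.59779) → (1.12,-2.60)
v6: (-1.5,2.5) → rotate → (1.70142,2.36752) → ×s → (1.37531,1.91375) → (1.38,1.91)

Cross-section at z=2.5: (1.37,4.99) (-2.02,2.65) (-3.61,0.20) (0.86,-4.03) (1.12,-2.60) (1.38,1.91)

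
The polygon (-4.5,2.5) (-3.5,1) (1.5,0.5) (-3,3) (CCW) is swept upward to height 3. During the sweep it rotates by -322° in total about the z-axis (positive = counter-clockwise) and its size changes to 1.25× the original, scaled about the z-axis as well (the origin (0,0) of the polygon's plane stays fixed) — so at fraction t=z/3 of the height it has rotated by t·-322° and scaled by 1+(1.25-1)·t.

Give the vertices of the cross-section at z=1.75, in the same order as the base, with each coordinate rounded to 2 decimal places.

Cross-section at z=1.75: (4.72,-3.54) (3.82,-1.68) (-1.78,-0.33) (2.94,-3.87)

t = z/height = 1.75/3 = 0.583333
s = 1 + (scale-1)·z/height = 1 + (1.25-1)·1.75/3 = 1.145833
θ = twist·z/height = -322°·1.75/3 = -187.8333° = -3.278310 rad
cos θ = -0.990669, sin θ = 0.136292 (intermediates below are computed at full precision and shown rounded to 5 d.p.)
v1: (-4.5,2.5) → rotate → (4.11728,-3.08999) → ×s → (4.71772,-3.54061) → (4.72,-3.54)
v2: (-3.5,1) → rotate → (3.33105,-1.46769) → ×s → (3.81683,-1.68173) → (3.82,-1.68)
v3: (1.5,0.5) → rotate → (-1.55415,-0.29090) → ×s → (-1.78080,-0.33332) → (-1.78,-0.33)
v4: (-3,3) → rotate → (2.56313,-3.38088) → ×s → (2.93692,-3.87393) → (2.94,-3.87)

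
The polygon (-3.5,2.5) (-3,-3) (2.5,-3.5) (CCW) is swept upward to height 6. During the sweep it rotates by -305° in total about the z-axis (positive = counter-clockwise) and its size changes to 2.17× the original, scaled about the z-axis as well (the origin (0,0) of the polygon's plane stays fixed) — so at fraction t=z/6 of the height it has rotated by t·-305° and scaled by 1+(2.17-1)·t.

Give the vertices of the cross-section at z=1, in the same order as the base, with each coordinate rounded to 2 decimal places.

t = z/height = 1/6 = 0.166667
s = 1 + (scale-1)·z/height = 1 + (2.17-1)·1/6 = 1.195000
θ = twist·z/height = -305°·1/6 = -50.8333° = -0.887209 rad
cos θ = 0.631578, sin θ = -0.775312 (intermediates below are computed at full precision and shown rounded to 5 d.p.)
v1: (-3.5,2.5) → rotate → (-0.27224,4.29254) → ×s → (-0.32533,5.12958) → (-0.33,5.13)
v2: (-3,-3) → rotate → (-4.22067,0.43120) → ×s → (-5.04370,0.51529) → (-5.04,0.52)
v3: (2.5,-3.5) → rotate → (-1.13465,-4.14880) → ×s → (-1.35590,-4.95782) → (-1.36,-4.96)

Cross-section at z=1: (-0.33,5.13) (-5.04,0.52) (-1.36,-4.96)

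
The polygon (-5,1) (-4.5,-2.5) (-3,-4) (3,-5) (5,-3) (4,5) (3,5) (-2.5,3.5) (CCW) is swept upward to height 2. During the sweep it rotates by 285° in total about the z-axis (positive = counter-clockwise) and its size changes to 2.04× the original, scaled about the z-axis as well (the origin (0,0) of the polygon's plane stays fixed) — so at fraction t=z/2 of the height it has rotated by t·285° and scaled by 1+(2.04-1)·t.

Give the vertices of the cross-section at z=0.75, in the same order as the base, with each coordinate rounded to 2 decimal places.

t = z/height = 0.75/2 = 0.375
s = 1 + (scale-1)·z/height = 1 + (2.04-1)·0.75/2 = 1.390000
θ = twist·z/height = 285°·0.75/2 = 106.8750° = 1.865321 rad
cos θ = -0.290285, sin θ = 0.956940 (intermediates below are computed at full precision and shown rounded to 5 d.p.)
v1: (-5,1) → rotate → (0.49448,-5.07499) → ×s → (0.68733,-7.05423) → (0.69,-7.05)
v2: (-4.5,-2.5) → rotate → (3.69863,-3.58052) → ×s → (5.14110,-4.97692) → (5.14,-4.98)
v3: (-3,-4) → rotate → (4.69862,-1.70968) → ×s → (6.53108,-2.37646) → (6.53,-2.38)
v4: (3,-5) → rotate → (3.91385,4.32224) → ×s → (5.44025,6.00792) → (5.44,6.01)
v5: (5,-3) → rotate → (1.41940,5.65556) → ×s → (1.97296,7.86122) → (1.97,7.86)
v6: (4,5) → rotate → (-5.94584,2.37634) → ×s → (-8.26472,3.30311) → (-8.26,3.30)
v7: (3,5) → rotate → (-5.65556,1.41940) → ×s → (-7.86122,1.97296) → (-7.86,1.97)
v8: (-2.5,3.5) → rotate → (-2.62358,-3.40835) → ×s → (-3.64678,-4.73760) → (-3.65,-4.74)

Cross-section at z=0.75: (0.69,-7.05) (5.14,-4.98) (6.53,-2.38) (5.44,6.01) (1.97,7.86) (-8.26,3.30) (-7.86,1.97) (-3.65,-4.74)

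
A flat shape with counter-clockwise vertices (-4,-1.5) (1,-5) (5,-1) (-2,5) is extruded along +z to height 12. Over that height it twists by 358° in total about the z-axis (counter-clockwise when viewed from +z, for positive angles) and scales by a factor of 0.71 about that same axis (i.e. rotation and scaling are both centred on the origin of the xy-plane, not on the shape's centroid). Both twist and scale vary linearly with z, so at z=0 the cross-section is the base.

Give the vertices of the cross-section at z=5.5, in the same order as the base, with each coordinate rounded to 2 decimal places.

t = z/height = 5.5/12 = 0.458333
s = 1 + (scale-1)·z/height = 1 + (0.71-1)·5.5/12 = 0.867083
θ = twist·z/height = 358°·5.5/12 = 164.0833° = 2.863794 rad
cos θ = -0.961662, sin θ = 0.274239 (intermediates below are computed at full precision and shown rounded to 5 d.p.)
v1: (-4,-1.5) → rotate → (4.25800,0.34554) → ×s → (3.69204,0.29961) → (3.69,0.30)
v2: (1,-5) → rotate → (0.40953,5.08255) → ×s → (0.35510,4.40699) → (0.36,4.41)
v3: (5,-1) → rotate → (-4.53407,2.33286) → ×s → (-3.93142,2.02278) → (-3.93,2.02)
v4: (-2,5) → rotate → (0.55213,-5.35679) → ×s → (0.47874,-4.64478) → (0.48,-4.64)

Cross-section at z=5.5: (3.69,0.30) (0.36,4.41) (-3.93,2.02) (0.48,-4.64)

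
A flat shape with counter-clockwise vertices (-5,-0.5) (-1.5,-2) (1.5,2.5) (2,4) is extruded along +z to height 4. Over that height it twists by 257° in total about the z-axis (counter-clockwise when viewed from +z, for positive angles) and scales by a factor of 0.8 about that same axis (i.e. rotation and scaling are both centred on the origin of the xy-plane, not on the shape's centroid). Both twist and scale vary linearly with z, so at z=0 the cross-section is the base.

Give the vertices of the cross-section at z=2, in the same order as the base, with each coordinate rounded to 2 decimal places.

t = z/height = 2/4 = 0.5
s = 1 + (scale-1)·z/height = 1 + (0.8-1)·2/4 = 0.900000
θ = twist·z/height = 257°·2/4 = 128.5000° = 2.242748 rad
cos θ = -0.622515, sin θ = 0.782608 (intermediates below are computed at full precision and shown rounded to 5 d.p.)
v1: (-5,-0.5) → rotate → (3.50388,-3.60178) → ×s → (3.15349,-3.24161) → (3.15,-3.24)
v2: (-1.5,-2) → rotate → (2.49899,0.07112) → ×s → (2.24909,0.06401) → (2.25,0.06)
v3: (1.5,2.5) → rotate → (-2.89029,-0.38237) → ×s → (-2.60126,-0.34414) → (-2.60,-0.34)
v4: (2,4) → rotate → (-4.37546,-0.92484) → ×s → (-3.93792,-0.83236) → (-3.94,-0.83)

Cross-section at z=2: (3.15,-3.24) (2.25,0.06) (-2.60,-0.34) (-3.94,-0.83)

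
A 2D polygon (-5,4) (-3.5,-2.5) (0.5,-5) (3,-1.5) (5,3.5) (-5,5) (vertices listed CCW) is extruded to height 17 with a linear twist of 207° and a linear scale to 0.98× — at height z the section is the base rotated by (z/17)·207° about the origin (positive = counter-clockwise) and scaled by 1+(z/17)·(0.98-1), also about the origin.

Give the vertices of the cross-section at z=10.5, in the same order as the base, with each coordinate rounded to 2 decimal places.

t = z/height = 10.5/17 = 0.617647
s = 1 + (scale-1)·z/height = 1 + (0.98-1)·10.5/17 = 0.987647
θ = twist·z/height = 207°·10.5/17 = 127.8529° = 2.231455 rad
cos θ = -0.613637, sin θ = 0.789588 (intermediates below are computed at full precision and shown rounded to 5 d.p.)
v1: (-5,4) → rotate → (-0.09017,-6.40249) → ×s → (-0.08906,-6.32340) → (-0.09,-6.32)
v2: (-3.5,-2.5) → rotate → (4.12170,-1.22947) → ×s → (4.07078,-1.21428) → (4.07,-1.21)
v3: (0.5,-5) → rotate → (3.64112,3.46298) → ×s → (3.59614,3.42020) → (3.60,3.42)
v4: (3,-1.5) → rotate → (-0.65653,3.28922) → ×s → (-0.64842,3.24859) → (-0.65,3.25)
v5: (5,3.5) → rotate → (-5.83174,1.80021) → ×s → (-5.75970,1.77797) → (-5.76,1.78)
v6: (-5,5) → rotate → (-0.87976,-7.01613) → ×s → (-0.86889,-6.92946) → (-0.87,-6.93)

Cross-section at z=10.5: (-0.09,-6.32) (4.07,-1.21) (3.60,3.42) (-0.65,3.25) (-5.76,1.78) (-0.87,-6.93)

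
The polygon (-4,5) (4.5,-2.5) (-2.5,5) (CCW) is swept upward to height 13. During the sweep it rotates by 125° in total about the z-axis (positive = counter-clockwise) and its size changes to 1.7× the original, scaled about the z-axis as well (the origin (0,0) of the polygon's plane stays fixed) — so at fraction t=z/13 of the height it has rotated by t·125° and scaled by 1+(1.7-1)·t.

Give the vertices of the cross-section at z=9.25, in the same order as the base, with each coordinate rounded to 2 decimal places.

t = z/height = 9.25/13 = 0.711538
s = 1 + (scale-1)·z/height = 1 + (1.7-1)·9.25/13 = 1.498077
θ = twist·z/height = 125°·9.25/13 = 88.9423° = 1.552336 rad
cos θ = 0.018459, sin θ = 0.999830 (intermediates below are computed at full precision and shown rounded to 5 d.p.)
v1: (-4,5) → rotate → (-5.07298,-3.90702) → ×s → (-7.59972,-5.85302) → (-7.60,-5.85)
v2: (4.5,-2.5) → rotate → (2.58264,4.45309) → ×s → (3.86899,6.67106) → (3.87,6.67)
v3: (-2.5,5) → rotate → (-5.04530,-2.40728) → ×s → (-7.55824,-3.60629) → (-7.56,-3.61)

Cross-section at z=9.25: (-7.60,-5.85) (3.87,6.67) (-7.56,-3.61)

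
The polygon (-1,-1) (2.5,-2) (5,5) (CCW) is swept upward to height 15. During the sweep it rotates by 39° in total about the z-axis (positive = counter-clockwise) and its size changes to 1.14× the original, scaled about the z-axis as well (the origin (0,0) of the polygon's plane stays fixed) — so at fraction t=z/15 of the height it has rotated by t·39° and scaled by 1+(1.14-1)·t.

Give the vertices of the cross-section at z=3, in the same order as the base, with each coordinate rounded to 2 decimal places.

Cross-section at z=3: (-0.88,-1.16) (2.83,-1.69) (4.39,5.79)

t = z/height = 3/15 = 0.2
s = 1 + (scale-1)·z/height = 1 + (1.14-1)·3/15 = 1.028000
θ = twist·z/height = 39°·3/15 = 7.8000° = 0.136136 rad
cos θ = 0.990748, sin θ = 0.135716 (intermediates below are computed at full precision and shown rounded to 5 d.p.)
v1: (-1,-1) → rotate → (-0.85503,-1.12646) → ×s → (-0.87897,-1.15800) → (-0.88,-1.16)
v2: (2.5,-2) → rotate → (2.74830,-1.64221) → ×s → (2.82525,-1.68819) → (2.83,-1.69)
v3: (5,5) → rotate → (4.27516,5.63232) → ×s → (4.39487,5.79002) → (4.39,5.79)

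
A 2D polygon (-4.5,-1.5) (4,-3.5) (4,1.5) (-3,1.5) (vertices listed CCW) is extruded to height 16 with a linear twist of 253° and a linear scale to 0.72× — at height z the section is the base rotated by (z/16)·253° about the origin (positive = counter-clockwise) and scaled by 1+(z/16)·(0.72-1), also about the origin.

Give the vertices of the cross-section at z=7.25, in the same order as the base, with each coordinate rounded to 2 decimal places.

t = z/height = 7.25/16 = 0.453125
s = 1 + (scale-1)·z/height = 1 + (0.72-1)·7.25/16 = 0.873125
θ = twist·z/height = 253°·7.25/16 = 114.6406° = 2.000856 rad
cos θ = -0.416925, sin θ = 0.908941 (intermediates below are computed at full precision and shown rounded to 5 d.p.)
v1: (-4.5,-1.5) → rotate → (3.23958,-3.46485) → ×s → (2.82855,-3.02524) → (2.83,-3.03)
v2: (4,-3.5) → rotate → (1.51359,5.09500) → ×s → (1.32155,4.44857) → (1.32,4.45)
v3: (4,1.5) → rotate → (-3.03111,3.01037) → ×s → (-2.64654,2.62843) → (-2.65,2.63)
v4: (-3,1.5) → rotate → (-0.11263,-3.35221) → ×s → (-0.09834,-2.92690) → (-0.10,-2.93)

Cross-section at z=7.25: (2.83,-3.03) (1.32,4.45) (-2.65,2.63) (-0.10,-2.93)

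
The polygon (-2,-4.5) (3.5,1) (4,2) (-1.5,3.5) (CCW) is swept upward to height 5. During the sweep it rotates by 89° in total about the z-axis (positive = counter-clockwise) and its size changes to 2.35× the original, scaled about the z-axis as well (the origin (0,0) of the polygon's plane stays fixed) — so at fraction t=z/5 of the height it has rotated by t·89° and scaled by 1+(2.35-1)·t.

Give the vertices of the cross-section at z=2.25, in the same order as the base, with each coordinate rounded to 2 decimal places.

t = z/height = 2.25/5 = 0.45
s = 1 + (scale-1)·z/height = 1 + (2.35-1)·2.25/5 = 1.607500
θ = twist·z/height = 89°·2.25/5 = 40.0500° = 0.699004 rad
cos θ = 0.765483, sin θ = 0.643456 (intermediates below are computed at full precision and shown rounded to 5 d.p.)
v1: (-2,-4.5) → rotate → (1.36458,-4.73159) → ×s → (2.19357,-7.60602) → (2.19,-7.61)
v2: (3.5,1) → rotate → (2.03574,3.01758) → ×s → (3.27244,4.85076) → (3.27,4.85)
v3: (4,2) → rotate → (1.77502,4.10479) → ×s → (2.85335,6.59845) → (2.85,6.60)
v4: (-1.5,3.5) → rotate → (-3.40032,1.71401) → ×s → (-5.46601,2.75527) → (-5.47,2.76)

Cross-section at z=2.25: (2.19,-7.61) (3.27,4.85) (2.85,6.60) (-5.47,2.76)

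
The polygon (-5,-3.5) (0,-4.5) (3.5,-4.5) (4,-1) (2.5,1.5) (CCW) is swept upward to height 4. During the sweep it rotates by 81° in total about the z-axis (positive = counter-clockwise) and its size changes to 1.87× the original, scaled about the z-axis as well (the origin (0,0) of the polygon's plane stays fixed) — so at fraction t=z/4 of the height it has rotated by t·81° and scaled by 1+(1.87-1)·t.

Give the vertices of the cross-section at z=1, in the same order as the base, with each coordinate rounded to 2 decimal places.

Cross-section at z=1: (-4.24,-6.10) (1.90,-5.14) (5.89,-3.67) (4.99,0.54) (2.22,2.77)

t = z/height = 1/4 = 0.25
s = 1 + (scale-1)·z/height = 1 + (1.87-1)·1/4 = 1.217500
θ = twist·z/height = 81°·1/4 = 20.2500° = 0.353429 rad
cos θ = 0.938191, sin θ = 0.346117 (intermediates below are computed at full precision and shown rounded to 5 d.p.)
v1: (-5,-3.5) → rotate → (-3.47955,-5.01425) → ×s → (-4.23635,-6.10486) → (-4.24,-6.10)
v2: (0,-4.5) → rotate → (1.55753,-4.22186) → ×s → (1.89629,-5.14012) → (1.90,-5.14)
v3: (3.5,-4.5) → rotate → (4.84120,-3.01045) → ×s → (5.89416,-3.66522) → (5.89,-3.67)
v4: (4,-1) → rotate → (4.09888,0.44628) → ×s → (4.99039,0.54334) → (4.99,0.54)
v5: (2.5,1.5) → rotate → (1.82630,2.27258) → ×s → (2.22352,2.76687) → (2.22,2.77)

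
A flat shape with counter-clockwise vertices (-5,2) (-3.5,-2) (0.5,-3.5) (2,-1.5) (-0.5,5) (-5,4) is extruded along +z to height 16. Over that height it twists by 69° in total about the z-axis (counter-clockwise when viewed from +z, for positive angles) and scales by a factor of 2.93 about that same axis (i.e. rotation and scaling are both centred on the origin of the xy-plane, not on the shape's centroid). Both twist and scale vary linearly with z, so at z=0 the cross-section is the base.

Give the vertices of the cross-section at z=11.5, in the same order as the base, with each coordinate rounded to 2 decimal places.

Cross-section at z=11.5: (-11.37,-5.99) (-1.78,-9.46) (7.14,-4.51) (5.82,1.31) (-9.86,6.83) (-15.01,-2.90)

t = z/height = 11.5/16 = 0.71875
s = 1 + (scale-1)·z/height = 1 + (2.93-1)·11.5/16 = 2.387188
θ = twist·z/height = 69°·11.5/16 = 49.5938° = 0.865574 rad
cos θ = 0.648203, sin θ = 0.761468 (intermediates below are computed at full precision and shown rounded to 5 d.p.)
v1: (-5,2) → rotate → (-4.76395,-2.51093) → ×s → (-11.37244,-5.99407) → (-11.37,-5.99)
v2: (-3.5,-2) → rotate → (-0.74578,-3.96154) → ×s → (-1.78031,-9.45694) → (-1.78,-9.46)
v3: (0.5,-3.5) → rotate → (2.98924,-1.88798) → ×s → (7.13587,-4.50695) → (7.14,-4.51)
v4: (2,-1.5) → rotate → (2.43861,0.55063) → ×s → (5.82141,1.31446) → (5.82,1.31)
v5: (-0.5,5) → rotate → (-4.13144,2.86028) → ×s → (-9.86252,6.82803) → (-9.86,6.83)
v6: (-5,4) → rotate → (-6.28689,-1.21453) → ×s → (-15.00797,-2.89930) → (-15.01,-2.90)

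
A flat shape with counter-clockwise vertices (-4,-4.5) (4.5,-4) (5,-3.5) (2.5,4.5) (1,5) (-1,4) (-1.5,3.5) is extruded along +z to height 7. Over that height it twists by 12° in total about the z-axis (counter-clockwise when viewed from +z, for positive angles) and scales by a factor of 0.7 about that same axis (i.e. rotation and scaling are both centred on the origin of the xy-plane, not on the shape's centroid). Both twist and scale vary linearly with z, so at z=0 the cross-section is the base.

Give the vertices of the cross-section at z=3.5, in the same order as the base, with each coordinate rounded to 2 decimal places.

Cross-section at z=3.5: (-2.98,-4.16) (4.16,-2.98) (4.54,-2.51) (1.71,4.03) (0.40,4.32) (-1.20,3.29) (-1.58,2.83)

t = z/height = 3.5/7 = 0.5
s = 1 + (scale-1)·z/height = 1 + (0.7-1)·3.5/7 = 0.850000
θ = twist·z/height = 12°·3.5/7 = 6.0000° = 0.104720 rad
cos θ = 0.994522, sin θ = 0.104528 (intermediates below are computed at full precision and shown rounded to 5 d.p.)
v1: (-4,-4.5) → rotate → (-3.50771,-4.89346) → ×s → (-2.98155,-4.15944) → (-2.98,-4.16)
v2: (4.5,-4) → rotate → (4.89346,-3.50771) → ×s → (4.15944,-2.98155) → (4.16,-2.98)
v3: (5,-3.5) → rotate → (5.33846,-2.95818) → ×s → (4.53769,-2.51446) → (4.54,-2.51)
v4: (2.5,4.5) → rotate → (2.01593,4.73667) → ×s → (1.71354,4.02617) → (1.71,4.03)
v5: (1,5) → rotate → (0.47188,5.07714) → ×s → (0.40110,4.31557) → (0.40,4.32)
v6: (-1,4) → rotate → (-1.41264,3.87356) → ×s → (-1.20074,3.29253) → (-1.20,3.29)
v7: (-1.5,3.5) → rotate → (-1.85763,3.32403) → ×s → (-1.57899,2.82543) → (-1.58,2.83)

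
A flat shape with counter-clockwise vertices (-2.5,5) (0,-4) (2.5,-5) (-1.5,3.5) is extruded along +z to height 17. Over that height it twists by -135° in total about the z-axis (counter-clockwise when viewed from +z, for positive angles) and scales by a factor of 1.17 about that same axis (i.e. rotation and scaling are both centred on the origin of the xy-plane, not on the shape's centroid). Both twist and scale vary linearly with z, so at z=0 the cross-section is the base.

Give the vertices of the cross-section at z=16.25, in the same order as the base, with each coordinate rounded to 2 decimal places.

Cross-section at z=16.25: (6.35,-1.40) (-3.61,2.93) (-6.35,1.40) (4.26,-1.21)

t = z/height = 16.25/17 = 0.955882
s = 1 + (scale-1)·z/height = 1 + (1.17-1)·16.25/17 = 1.162500
θ = twist·z/height = -135°·16.25/17 = -129.0441° = -2.252245 rad
cos θ = -0.629919, sin θ = -0.776661 (intermediates below are computed at full precision and shown rounded to 5 d.p.)
v1: (-2.5,5) → rotate → (5.45810,-1.20794) → ×s → (6.34504,-1.40423) → (6.35,-1.40)
v2: (0,-4) → rotate → (-3.10664,2.51967) → ×s → (-3.61147,2.92912) → (-3.61,2.93)
v3: (2.5,-5) → rotate → (-5.45810,1.20794) → ×s → (-6.34504,1.40423) → (-6.35,1.40)
v4: (-1.5,3.5) → rotate → (3.66319,-1.03972) → ×s → (4.25846,-1.20868) → (4.26,-1.21)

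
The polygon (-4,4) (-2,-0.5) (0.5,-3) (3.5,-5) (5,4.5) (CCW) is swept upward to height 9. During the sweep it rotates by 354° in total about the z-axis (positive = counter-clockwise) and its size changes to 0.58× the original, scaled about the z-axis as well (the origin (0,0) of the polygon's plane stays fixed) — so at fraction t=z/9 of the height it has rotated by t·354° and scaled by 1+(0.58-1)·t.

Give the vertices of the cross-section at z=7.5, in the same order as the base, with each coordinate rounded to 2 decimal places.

t = z/height = 7.5/9 = 0.833333
s = 1 + (scale-1)·z/height = 1 + (0.58-1)·7.5/9 = 0.650000
θ = twist·z/height = 354°·7.5/9 = 295.0000° = 5.148721 rad
cos θ = 0.422618, sin θ = -0.906308 (intermediates below are computed at full precision and shown rounded to 5 d.p.)
v1: (-4,4) → rotate → (1.93476,5.31570) → ×s → (1.25759,3.45521) → (1.26,3.46)
v2: (-2,-0.5) → rotate → (-1.29839,1.60131) → ×s → (-0.84395,1.04085) → (-0.84,1.04)
v3: (0.5,-3) → rotate → (-2.50761,-1.72101) → ×s → (-1.62995,-1.11866) → (-1.63,-1.12)
v4: (3.5,-5) → rotate → (-3.05238,-5.28517) → ×s → (-1.98404,-3.43536) → (-1.98,-3.44)
v5: (5,4.5) → rotate → (6.19148,-2.62976) → ×s → (4.02446,-1.70934) → (4.02,-1.71)

Cross-section at z=7.5: (1.26,3.46) (-0.84,1.04) (-1.63,-1.12) (-1.98,-3.44) (4.02,-1.71)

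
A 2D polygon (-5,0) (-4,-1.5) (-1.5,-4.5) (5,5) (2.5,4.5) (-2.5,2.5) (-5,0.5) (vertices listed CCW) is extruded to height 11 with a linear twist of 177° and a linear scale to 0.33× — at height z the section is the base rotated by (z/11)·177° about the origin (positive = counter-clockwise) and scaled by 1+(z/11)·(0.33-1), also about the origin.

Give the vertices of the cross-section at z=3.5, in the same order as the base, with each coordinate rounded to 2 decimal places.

Cross-section at z=3.5: (-2.18,-3.27) (-0.76,-3.27) (2.29,-2.95) (-1.09,5.46) (-1.86,3.60) (-2.73,-0.55) (-2.51,-3.06)

t = z/height = 3.5/11 = 0.318182
s = 1 + (scale-1)·z/height = 1 + (0.33-1)·3.5/11 = 0.786818
θ = twist·z/height = 177°·3.5/11 = 56.3182° = 0.982938 rad
cos θ = 0.554580, sin θ = 0.832130 (intermediates below are computed at full precision and shown rounded to 5 d.p.)
v1: (-5,0) → rotate → (-2.77290,-4.16065) → ×s → (-2.18177,-3.27368) → (-2.18,-3.27)
v2: (-4,-1.5) → rotate → (-0.97013,-4.16039) → ×s → (-0.76331,-3.27347) → (-0.76,-3.27)
v3: (-1.5,-4.5) → rotate → (2.91272,-3.74381) → ×s → (2.29178,-2.94570) → (2.29,-2.95)
v4: (5,5) → rotate → (-1.38775,6.93355) → ×s → (-1.09191,5.45545) → (-1.09,5.46)
v5: (2.5,4.5) → rotate → (-2.35813,4.57594) → ×s → (-1.85542,3.60043) → (-1.86,3.60)
v6: (-2.5,2.5) → rotate → (-3.46678,-0.69387) → ×s → (-2.72772,-0.54595) → (-2.73,-0.55)
v7: (-5,0.5) → rotate → (-3.18897,-3.88336) → ×s → (-2.50914,-3.05550) → (-2.51,-3.06)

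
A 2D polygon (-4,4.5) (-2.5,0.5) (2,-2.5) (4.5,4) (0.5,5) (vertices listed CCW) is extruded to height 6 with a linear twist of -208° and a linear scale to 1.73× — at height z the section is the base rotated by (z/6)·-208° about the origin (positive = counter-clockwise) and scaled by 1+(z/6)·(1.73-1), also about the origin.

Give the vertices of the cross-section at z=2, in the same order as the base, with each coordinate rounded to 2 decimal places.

t = z/height = 2/6 = 0.333333
s = 1 + (scale-1)·z/height = 1 + (1.73-1)·2/6 = 1.243333
θ = twist·z/height = -208°·2/6 = -69.3333° = -1.210095 rad
cos θ = 0.352931, sin θ = -0.935650 (intermediates below are computed at full precision and shown rounded to 5 d.p.)
v1: (-4,4.5) → rotate → (2.79870,5.33079) → ×s → (3.47972,6.62794) → (3.48,6.63)
v2: (-2.5,0.5) → rotate → (-0.41450,2.51559) → ×s → (-0.51536,3.12772) → (-0.52,3.13)
v3: (2,-2.5) → rotate → (-1.63326,-2.75363) → ×s → (-2.03069,-3.42367) → (-2.03,-3.42)
v4: (4.5,4) → rotate → (5.33079,-2.79870) → ×s → (6.62794,-3.47972) → (6.63,-3.48)
v5: (0.5,5) → rotate → (4.85471,1.29683) → ×s → (6.03603,1.61239) → (6.04,1.61)

Cross-section at z=2: (3.48,6.63) (-0.52,3.13) (-2.03,-3.42) (6.63,-3.48) (6.04,1.61)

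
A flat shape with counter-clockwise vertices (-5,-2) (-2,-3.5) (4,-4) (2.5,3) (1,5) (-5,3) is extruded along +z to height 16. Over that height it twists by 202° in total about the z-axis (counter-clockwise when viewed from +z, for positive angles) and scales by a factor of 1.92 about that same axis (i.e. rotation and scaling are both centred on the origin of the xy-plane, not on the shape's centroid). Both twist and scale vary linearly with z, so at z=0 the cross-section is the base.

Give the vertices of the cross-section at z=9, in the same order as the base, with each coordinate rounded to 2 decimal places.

t = z/height = 9/16 = 0.5625
s = 1 + (scale-1)·z/height = 1 + (1.92-1)·9/16 = 1.517500
θ = twist·z/height = 202°·9/16 = 113.6250° = 1.983130 rad
cos θ = -0.400749, sin θ = 0.916188 (intermediates below are computed at full precision and shown rounded to 5 d.p.)
v1: (-5,-2) → rotate → (3.83612,-3.77944) → ×s → (5.82131,-5.73530) → (5.82,-5.74)
v2: (-2,-3.5) → rotate → (4.00816,-0.42975) → ×s → (6.08238,-0.65215) → (6.08,-0.65)
v3: (4,-4) → rotate → (2.06176,5.26775) → ×s → (3.12872,7.99381) → (3.13,7.99)
v4: (2.5,3) → rotate → (-3.75044,1.08822) → ×s → (-5.69129,1.65138) → (-5.69,1.65)
v5: (1,5) → rotate → (-4.98169,-1.08756) → ×s → (-7.55971,-1.65037) → (-7.56,-1.65)
v6: (-5,3) → rotate → (-0.74482,-5.78319) → ×s → (-1.13026,-8.77599) → (-1.13,-8.78)

Cross-section at z=9: (5.82,-5.74) (6.08,-0.65) (3.13,7.99) (-5.69,1.65) (-7.56,-1.65) (-1.13,-8.78)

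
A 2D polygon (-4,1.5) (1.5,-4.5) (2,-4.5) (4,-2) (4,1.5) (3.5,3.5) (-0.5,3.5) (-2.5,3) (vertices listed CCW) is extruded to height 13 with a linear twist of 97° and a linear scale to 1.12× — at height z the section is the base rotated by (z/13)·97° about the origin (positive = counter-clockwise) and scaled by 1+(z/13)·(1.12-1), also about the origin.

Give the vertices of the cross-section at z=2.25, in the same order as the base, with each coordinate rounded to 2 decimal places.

t = z/height = 2.25/13 = 0.173077
s = 1 + (scale-1)·z/height = 1 + (1.12-1)·2.25/13 = 1.020769
θ = twist·z/height = 97°·2.25/13 = 16.7885° = 0.293014 rad
cos θ = 0.957378, sin θ = 0.288839 (intermediates below are computed at full precision and shown rounded to 5 d.p.)
v1: (-4,1.5) → rotate → (-4.26277,0.28071) → ×s → (-4.35130,0.28654) → (-4.35,0.29)
v2: (1.5,-4.5) → rotate → (2.73584,-3.87494) → ×s → (2.79266,-3.95542) → (2.79,-3.96)
v3: (2,-4.5) → rotate → (3.21453,-3.73052) → ×s → (3.28129,-3.80800) → (3.28,-3.81)
v4: (4,-2) → rotate → (4.40719,-0.75940) → ×s → (4.49872,-0.77517) → (4.50,-0.78)
v5: (4,1.5) → rotate → (3.39625,2.59142) → ×s → (3.46679,2.64524) → (3.47,2.65)
v6: (3.5,3.5) → rotate → (2.33989,4.36176) → ×s → (2.38848,4.45235) → (2.39,4.45)
v7: (-0.5,3.5) → rotate → (-1.48963,3.20640) → ×s → (-1.52056,3.27300) → (-1.52,3.27)
v8: (-2.5,3) → rotate → (-3.25996,2.15004) → ×s → (-3.32767,2.19469) → (-3.33,2.19)

Cross-section at z=2.25: (-4.35,0.29) (2.79,-3.96) (3.28,-3.81) (4.50,-0.78) (3.47,2.65) (2.39,4.45) (-1.52,3.27) (-3.33,2.19)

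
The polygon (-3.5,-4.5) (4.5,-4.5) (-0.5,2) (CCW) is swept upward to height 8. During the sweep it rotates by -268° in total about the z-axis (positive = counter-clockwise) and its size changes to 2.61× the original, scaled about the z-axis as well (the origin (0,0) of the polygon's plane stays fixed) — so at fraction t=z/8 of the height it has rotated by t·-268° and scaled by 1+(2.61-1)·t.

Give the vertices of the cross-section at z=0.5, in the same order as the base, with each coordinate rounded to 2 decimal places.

t = z/height = 0.5/8 = 0.0625
s = 1 + (scale-1)·z/height = 1 + (2.61-1)·0.5/8 = 1.100625
θ = twist·z/height = -268°·0.5/8 = -16.7500° = -0.292343 rad
cos θ = 0.957571, sin θ = -0.288196 (intermediates below are computed at full precision and shown rounded to 5 d.p.)
v1: (-3.5,-4.5) → rotate → (-4.64838,-3.30038) → ×s → (-5.11613,-3.63249) → (-5.12,-3.63)
v2: (4.5,-4.5) → rotate → (3.01219,-5.60595) → ×s → (3.31529,-6.17005) → (3.32,-6.17)
v3: (-0.5,2) → rotate → (0.09761,2.05924) → ×s → (0.10743,2.26645) → (0.11,2.27)

Cross-section at z=0.5: (-5.12,-3.63) (3.32,-6.17) (0.11,2.27)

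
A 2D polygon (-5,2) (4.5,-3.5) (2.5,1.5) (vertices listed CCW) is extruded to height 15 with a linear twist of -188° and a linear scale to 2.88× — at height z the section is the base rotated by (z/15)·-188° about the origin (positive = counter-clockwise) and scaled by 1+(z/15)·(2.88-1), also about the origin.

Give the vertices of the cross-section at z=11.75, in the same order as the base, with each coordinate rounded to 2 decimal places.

t = z/height = 11.75/15 = 0.783333
s = 1 + (scale-1)·z/height = 1 + (2.88-1)·11.75/15 = 2.472667
θ = twist·z/height = -188°·11.75/15 = -147.2667° = -2.570288 rad
cos θ = -0.841196, sin θ = -0.540730 (intermediates below are computed at full precision and shown rounded to 5 d.p.)
v1: (-5,2) → rotate → (5.28744,1.02126) → ×s → (13.07408,2.52523) → (13.07,2.53)
v2: (4.5,-3.5) → rotate → (-5.67794,0.51090) → ×s → (-14.03965,1.26329) → (-14.04,1.26)
v3: (2.5,1.5) → rotate → (-1.29190,-2.61362) → ×s → (-3.19443,-6.46261) → (-3.19,-6.46)

Cross-section at z=11.75: (13.07,2.53) (-14.04,1.26) (-3.19,-6.46)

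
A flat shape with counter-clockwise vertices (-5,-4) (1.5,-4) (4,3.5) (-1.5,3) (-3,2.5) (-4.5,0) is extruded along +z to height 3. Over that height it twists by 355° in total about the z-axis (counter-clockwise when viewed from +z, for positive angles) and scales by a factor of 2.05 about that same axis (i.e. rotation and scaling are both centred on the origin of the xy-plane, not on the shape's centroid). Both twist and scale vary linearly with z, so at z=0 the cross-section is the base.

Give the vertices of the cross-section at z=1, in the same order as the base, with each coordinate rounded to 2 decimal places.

t = z/height = 1/3 = 0.333333
s = 1 + (scale-1)·z/height = 1 + (2.05-1)·1/3 = 1.350000
θ = twist·z/height = 355°·1/3 = 118.3333° = 2.065306 rad
cos θ = -0.474600, sin θ = 0.880201 (intermediates below are computed at full precision and shown rounded to 5 d.p.)
v1: (-5,-4) → rotate → (5.89381,-2.50261) → ×s → (7.95664,-3.37852) → (7.96,-3.38)
v2: (1.5,-4) → rotate → (2.80891,3.21870) → ×s → (3.79202,4.34525) → (3.79,4.35)
v3: (4,3.5) → rotate → (-4.97911,1.85970) → ×s → (-6.72179,2.51060) → (-6.72,2.51)
v4: (-1.5,3) → rotate → (-1.92870,-2.74410) → ×s → (-2.60375,-3.70454) → (-2.60,-3.70)
v5: (-3,2.5) → rotate → (-0.77670,-3.82711) → ×s → (-1.04855,-5.16659) → (-1.05,-5.17)
v6: (-4.5,0) → rotate → (2.13570,-3.96091) → ×s → (2.88320,-5.34722) → (2.88,-5.35)

Cross-section at z=1: (7.96,-3.38) (3.79,4.35) (-6.72,2.51) (-2.60,-3.70) (-1.05,-5.17) (2.88,-5.35)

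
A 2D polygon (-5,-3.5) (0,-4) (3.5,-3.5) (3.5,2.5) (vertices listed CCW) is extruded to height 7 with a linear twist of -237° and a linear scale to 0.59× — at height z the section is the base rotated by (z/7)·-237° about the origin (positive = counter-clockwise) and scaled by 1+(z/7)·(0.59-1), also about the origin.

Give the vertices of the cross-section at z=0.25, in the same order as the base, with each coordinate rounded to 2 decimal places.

t = z/height = 0.25/7 = 0.0357143
s = 1 + (scale-1)·z/height = 1 + (0.59-1)·0.25/7 = 0.985357
θ = twist·z/height = -237°·0.25/7 = -8.4643° = -0.147730 rad
cos θ = 0.989108, sin θ = -0.147193 (intermediates below are computed at full precision and shown rounded to 5 d.p.)
v1: (-5,-3.5) → rotate → (-5.46071,-2.72591) → ×s → (-5.38075,-2.68600) → (-5.38,-2.69)
v2: (0,-4) → rotate → (-0.58877,-3.95643) → ×s → (-0.58015,-3.89850) → (-0.58,-3.90)
v3: (3.5,-3.5) → rotate → (2.94670,-3.97705) → ×s → (2.90355,-3.91882) → (2.90,-3.92)
v4: (3.5,2.5) → rotate → (3.82986,1.95759) → ×s → (3.77378,1.92893) → (3.77,1.93)

Cross-section at z=0.25: (-5.38,-2.69) (-0.58,-3.90) (2.90,-3.92) (3.77,1.93)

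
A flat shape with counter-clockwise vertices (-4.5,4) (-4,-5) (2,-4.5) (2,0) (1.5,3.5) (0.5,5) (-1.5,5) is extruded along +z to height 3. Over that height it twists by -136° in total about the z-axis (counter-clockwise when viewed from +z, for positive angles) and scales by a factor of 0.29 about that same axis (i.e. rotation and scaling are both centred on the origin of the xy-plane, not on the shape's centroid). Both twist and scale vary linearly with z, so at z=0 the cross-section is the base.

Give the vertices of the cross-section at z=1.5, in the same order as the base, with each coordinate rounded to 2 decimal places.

t = z/height = 1.5/3 = 0.5
s = 1 + (scale-1)·z/height = 1 + (0.29-1)·1.5/3 = 0.645000
θ = twist·z/height = -136°·1.5/3 = -68.0000° = -1.186824 rad
cos θ = 0.374607, sin θ = -0.927184 (intermediates below are computed at full precision and shown rounded to 5 d.p.)
v1: (-4.5,4) → rotate → (2.02301,5.67075) → ×s → (1.30484,3.65764) → (1.30,3.66)
v2: (-4,-5) → rotate → (-6.13435,1.83570) → ×s → (-3.95665,1.18403) → (-3.96,1.18)
v3: (2,-4.5) → rotate → (-3.42311,-3.54010) → ×s → (-2.20791,-2.28336) → (-2.21,-2.28)
v4: (2,0) → rotate → (0.74921,-1.85437) → ×s → (0.48324,-1.19607) → (0.48,-1.20)
v5: (1.5,3.5) → rotate → (3.80705,-0.07965) → ×s → (2.45555,-0.05138) → (2.46,-0.05)
v6: (0.5,5) → rotate → (4.82322,1.40944) → ×s → (3.11098,0.90909) → (3.11,0.91)
v7: (-1.5,5) → rotate → (4.07401,3.26381) → ×s → (2.62774,2.10516) → (2.63,2.11)

Cross-section at z=1.5: (1.30,3.66) (-3.96,1.18) (-2.21,-2.28) (0.48,-1.20) (2.46,-0.05) (3.11,0.91) (2.63,2.11)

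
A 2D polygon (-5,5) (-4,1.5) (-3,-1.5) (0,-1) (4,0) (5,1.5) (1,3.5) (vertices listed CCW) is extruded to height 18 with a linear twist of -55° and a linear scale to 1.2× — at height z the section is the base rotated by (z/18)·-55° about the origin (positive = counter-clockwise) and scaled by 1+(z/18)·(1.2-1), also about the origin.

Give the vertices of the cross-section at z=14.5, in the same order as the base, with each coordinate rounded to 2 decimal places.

t = z/height = 14.5/18 = 0.805556
s = 1 + (scale-1)·z/height = 1 + (1.2-1)·14.5/18 = 1.161111
θ = twist·z/height = -55°·14.5/18 = -44.3056° = -0.773278 rad
cos θ = 0.715625, sin θ = -0.698485 (intermediates below are computed at full precision and shown rounded to 5 d.p.)
v1: (-5,5) → rotate → (-0.08570,7.07055) → ×s → (-0.09951,8.20969) → (-0.10,8.21)
v2: (-4,1.5) → rotate → (-1.81477,3.86738) → ×s → (-2.10715,4.49045) → (-2.11,4.49)
v3: (-3,-1.5) → rotate → (-3.19460,1.02202) → ×s → (-3.70929,1.18667) → (-3.71,1.19)
v4: (0,-1) → rotate → (-0.69848,-0.71563) → ×s → (-0.81102,-0.83092) → (-0.81,-0.83)
v5: (4,0) → rotate → (2.86250,-2.79394) → ×s → (3.32368,-3.24407) → (3.32,-3.24)
v6: (5,1.5) → rotate → (4.62585,-2.41899) → ×s → (5.37113,-2.80871) → (5.37,-2.81)
v7: (1,3.5) → rotate → (3.16032,1.80620) → ×s → (3.66948,2.09720) → (3.67,2.10)

Cross-section at z=14.5: (-0.10,8.21) (-2.11,4.49) (-3.71,1.19) (-0.81,-0.83) (3.32,-3.24) (5.37,-2.81) (3.67,2.10)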